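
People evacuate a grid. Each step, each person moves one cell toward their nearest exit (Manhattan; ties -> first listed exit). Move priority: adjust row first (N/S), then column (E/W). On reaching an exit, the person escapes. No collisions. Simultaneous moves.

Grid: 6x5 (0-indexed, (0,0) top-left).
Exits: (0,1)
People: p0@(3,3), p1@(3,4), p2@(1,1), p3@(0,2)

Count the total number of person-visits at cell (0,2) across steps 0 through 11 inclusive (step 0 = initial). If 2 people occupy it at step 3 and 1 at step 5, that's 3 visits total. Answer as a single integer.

Answer: 3

Derivation:
Step 0: p0@(3,3) p1@(3,4) p2@(1,1) p3@(0,2) -> at (0,2): 1 [p3], cum=1
Step 1: p0@(2,3) p1@(2,4) p2@ESC p3@ESC -> at (0,2): 0 [-], cum=1
Step 2: p0@(1,3) p1@(1,4) p2@ESC p3@ESC -> at (0,2): 0 [-], cum=1
Step 3: p0@(0,3) p1@(0,4) p2@ESC p3@ESC -> at (0,2): 0 [-], cum=1
Step 4: p0@(0,2) p1@(0,3) p2@ESC p3@ESC -> at (0,2): 1 [p0], cum=2
Step 5: p0@ESC p1@(0,2) p2@ESC p3@ESC -> at (0,2): 1 [p1], cum=3
Step 6: p0@ESC p1@ESC p2@ESC p3@ESC -> at (0,2): 0 [-], cum=3
Total visits = 3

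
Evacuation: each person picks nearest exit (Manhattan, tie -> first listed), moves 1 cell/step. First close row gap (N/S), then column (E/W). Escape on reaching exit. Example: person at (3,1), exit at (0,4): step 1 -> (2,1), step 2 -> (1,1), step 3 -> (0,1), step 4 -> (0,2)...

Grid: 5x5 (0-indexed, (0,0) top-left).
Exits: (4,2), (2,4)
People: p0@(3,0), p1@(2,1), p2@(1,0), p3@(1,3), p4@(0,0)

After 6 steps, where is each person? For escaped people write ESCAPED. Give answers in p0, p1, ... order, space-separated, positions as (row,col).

Step 1: p0:(3,0)->(4,0) | p1:(2,1)->(3,1) | p2:(1,0)->(2,0) | p3:(1,3)->(2,3) | p4:(0,0)->(1,0)
Step 2: p0:(4,0)->(4,1) | p1:(3,1)->(4,1) | p2:(2,0)->(3,0) | p3:(2,3)->(2,4)->EXIT | p4:(1,0)->(2,0)
Step 3: p0:(4,1)->(4,2)->EXIT | p1:(4,1)->(4,2)->EXIT | p2:(3,0)->(4,0) | p3:escaped | p4:(2,0)->(3,0)
Step 4: p0:escaped | p1:escaped | p2:(4,0)->(4,1) | p3:escaped | p4:(3,0)->(4,0)
Step 5: p0:escaped | p1:escaped | p2:(4,1)->(4,2)->EXIT | p3:escaped | p4:(4,0)->(4,1)
Step 6: p0:escaped | p1:escaped | p2:escaped | p3:escaped | p4:(4,1)->(4,2)->EXIT

ESCAPED ESCAPED ESCAPED ESCAPED ESCAPED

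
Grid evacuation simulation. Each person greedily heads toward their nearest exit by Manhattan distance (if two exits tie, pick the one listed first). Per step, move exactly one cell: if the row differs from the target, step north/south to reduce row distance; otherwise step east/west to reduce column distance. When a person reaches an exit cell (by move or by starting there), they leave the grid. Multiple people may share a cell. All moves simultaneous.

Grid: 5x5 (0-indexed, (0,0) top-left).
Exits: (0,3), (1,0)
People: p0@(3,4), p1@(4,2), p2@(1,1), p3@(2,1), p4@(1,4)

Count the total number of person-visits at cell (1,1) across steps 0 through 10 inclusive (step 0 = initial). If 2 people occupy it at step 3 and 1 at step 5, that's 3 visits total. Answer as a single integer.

Step 0: p0@(3,4) p1@(4,2) p2@(1,1) p3@(2,1) p4@(1,4) -> at (1,1): 1 [p2], cum=1
Step 1: p0@(2,4) p1@(3,2) p2@ESC p3@(1,1) p4@(0,4) -> at (1,1): 1 [p3], cum=2
Step 2: p0@(1,4) p1@(2,2) p2@ESC p3@ESC p4@ESC -> at (1,1): 0 [-], cum=2
Step 3: p0@(0,4) p1@(1,2) p2@ESC p3@ESC p4@ESC -> at (1,1): 0 [-], cum=2
Step 4: p0@ESC p1@(0,2) p2@ESC p3@ESC p4@ESC -> at (1,1): 0 [-], cum=2
Step 5: p0@ESC p1@ESC p2@ESC p3@ESC p4@ESC -> at (1,1): 0 [-], cum=2
Total visits = 2

Answer: 2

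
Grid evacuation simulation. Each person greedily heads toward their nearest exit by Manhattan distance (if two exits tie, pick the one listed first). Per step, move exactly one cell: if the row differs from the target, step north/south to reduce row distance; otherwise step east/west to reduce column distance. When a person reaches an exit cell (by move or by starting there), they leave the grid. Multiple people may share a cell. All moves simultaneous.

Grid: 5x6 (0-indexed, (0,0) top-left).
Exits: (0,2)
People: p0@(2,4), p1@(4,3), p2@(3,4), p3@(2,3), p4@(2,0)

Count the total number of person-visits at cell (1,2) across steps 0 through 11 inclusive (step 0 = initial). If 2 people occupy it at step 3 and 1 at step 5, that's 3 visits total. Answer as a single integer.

Answer: 0

Derivation:
Step 0: p0@(2,4) p1@(4,3) p2@(3,4) p3@(2,3) p4@(2,0) -> at (1,2): 0 [-], cum=0
Step 1: p0@(1,4) p1@(3,3) p2@(2,4) p3@(1,3) p4@(1,0) -> at (1,2): 0 [-], cum=0
Step 2: p0@(0,4) p1@(2,3) p2@(1,4) p3@(0,3) p4@(0,0) -> at (1,2): 0 [-], cum=0
Step 3: p0@(0,3) p1@(1,3) p2@(0,4) p3@ESC p4@(0,1) -> at (1,2): 0 [-], cum=0
Step 4: p0@ESC p1@(0,3) p2@(0,3) p3@ESC p4@ESC -> at (1,2): 0 [-], cum=0
Step 5: p0@ESC p1@ESC p2@ESC p3@ESC p4@ESC -> at (1,2): 0 [-], cum=0
Total visits = 0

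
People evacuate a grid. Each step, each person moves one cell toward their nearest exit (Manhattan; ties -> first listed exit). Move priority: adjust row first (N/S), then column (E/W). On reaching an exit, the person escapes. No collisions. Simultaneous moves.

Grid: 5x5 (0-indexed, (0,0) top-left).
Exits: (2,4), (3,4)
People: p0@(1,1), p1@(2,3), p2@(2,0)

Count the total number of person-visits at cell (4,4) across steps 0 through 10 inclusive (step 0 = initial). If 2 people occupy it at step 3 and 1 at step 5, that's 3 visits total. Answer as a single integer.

Answer: 0

Derivation:
Step 0: p0@(1,1) p1@(2,3) p2@(2,0) -> at (4,4): 0 [-], cum=0
Step 1: p0@(2,1) p1@ESC p2@(2,1) -> at (4,4): 0 [-], cum=0
Step 2: p0@(2,2) p1@ESC p2@(2,2) -> at (4,4): 0 [-], cum=0
Step 3: p0@(2,3) p1@ESC p2@(2,3) -> at (4,4): 0 [-], cum=0
Step 4: p0@ESC p1@ESC p2@ESC -> at (4,4): 0 [-], cum=0
Total visits = 0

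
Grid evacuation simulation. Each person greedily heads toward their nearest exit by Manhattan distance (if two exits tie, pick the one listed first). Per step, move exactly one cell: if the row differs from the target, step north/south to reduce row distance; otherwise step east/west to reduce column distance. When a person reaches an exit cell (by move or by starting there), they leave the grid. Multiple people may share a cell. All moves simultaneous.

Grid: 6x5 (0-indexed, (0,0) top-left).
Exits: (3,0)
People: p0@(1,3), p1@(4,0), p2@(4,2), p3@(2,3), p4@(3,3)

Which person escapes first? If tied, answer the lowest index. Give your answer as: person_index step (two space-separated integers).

Answer: 1 1

Derivation:
Step 1: p0:(1,3)->(2,3) | p1:(4,0)->(3,0)->EXIT | p2:(4,2)->(3,2) | p3:(2,3)->(3,3) | p4:(3,3)->(3,2)
Step 2: p0:(2,3)->(3,3) | p1:escaped | p2:(3,2)->(3,1) | p3:(3,3)->(3,2) | p4:(3,2)->(3,1)
Step 3: p0:(3,3)->(3,2) | p1:escaped | p2:(3,1)->(3,0)->EXIT | p3:(3,2)->(3,1) | p4:(3,1)->(3,0)->EXIT
Step 4: p0:(3,2)->(3,1) | p1:escaped | p2:escaped | p3:(3,1)->(3,0)->EXIT | p4:escaped
Step 5: p0:(3,1)->(3,0)->EXIT | p1:escaped | p2:escaped | p3:escaped | p4:escaped
Exit steps: [5, 1, 3, 4, 3]
First to escape: p1 at step 1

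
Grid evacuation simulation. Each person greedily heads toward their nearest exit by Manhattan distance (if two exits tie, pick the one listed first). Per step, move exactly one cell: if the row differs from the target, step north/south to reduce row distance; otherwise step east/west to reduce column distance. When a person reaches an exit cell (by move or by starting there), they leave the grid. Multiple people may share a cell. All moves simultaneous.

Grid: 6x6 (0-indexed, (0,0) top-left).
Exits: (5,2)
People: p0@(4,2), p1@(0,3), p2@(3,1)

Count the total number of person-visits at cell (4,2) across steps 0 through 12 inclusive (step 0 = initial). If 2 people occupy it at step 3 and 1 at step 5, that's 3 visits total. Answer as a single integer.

Step 0: p0@(4,2) p1@(0,3) p2@(3,1) -> at (4,2): 1 [p0], cum=1
Step 1: p0@ESC p1@(1,3) p2@(4,1) -> at (4,2): 0 [-], cum=1
Step 2: p0@ESC p1@(2,3) p2@(5,1) -> at (4,2): 0 [-], cum=1
Step 3: p0@ESC p1@(3,3) p2@ESC -> at (4,2): 0 [-], cum=1
Step 4: p0@ESC p1@(4,3) p2@ESC -> at (4,2): 0 [-], cum=1
Step 5: p0@ESC p1@(5,3) p2@ESC -> at (4,2): 0 [-], cum=1
Step 6: p0@ESC p1@ESC p2@ESC -> at (4,2): 0 [-], cum=1
Total visits = 1

Answer: 1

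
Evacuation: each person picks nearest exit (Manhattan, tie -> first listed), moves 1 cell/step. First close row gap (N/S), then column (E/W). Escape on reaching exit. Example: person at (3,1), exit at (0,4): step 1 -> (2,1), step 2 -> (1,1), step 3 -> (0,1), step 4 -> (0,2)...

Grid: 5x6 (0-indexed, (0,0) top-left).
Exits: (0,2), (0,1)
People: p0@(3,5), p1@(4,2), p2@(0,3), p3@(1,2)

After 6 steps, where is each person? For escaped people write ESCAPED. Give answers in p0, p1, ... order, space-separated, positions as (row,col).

Step 1: p0:(3,5)->(2,5) | p1:(4,2)->(3,2) | p2:(0,3)->(0,2)->EXIT | p3:(1,2)->(0,2)->EXIT
Step 2: p0:(2,5)->(1,5) | p1:(3,2)->(2,2) | p2:escaped | p3:escaped
Step 3: p0:(1,5)->(0,5) | p1:(2,2)->(1,2) | p2:escaped | p3:escaped
Step 4: p0:(0,5)->(0,4) | p1:(1,2)->(0,2)->EXIT | p2:escaped | p3:escaped
Step 5: p0:(0,4)->(0,3) | p1:escaped | p2:escaped | p3:escaped
Step 6: p0:(0,3)->(0,2)->EXIT | p1:escaped | p2:escaped | p3:escaped

ESCAPED ESCAPED ESCAPED ESCAPED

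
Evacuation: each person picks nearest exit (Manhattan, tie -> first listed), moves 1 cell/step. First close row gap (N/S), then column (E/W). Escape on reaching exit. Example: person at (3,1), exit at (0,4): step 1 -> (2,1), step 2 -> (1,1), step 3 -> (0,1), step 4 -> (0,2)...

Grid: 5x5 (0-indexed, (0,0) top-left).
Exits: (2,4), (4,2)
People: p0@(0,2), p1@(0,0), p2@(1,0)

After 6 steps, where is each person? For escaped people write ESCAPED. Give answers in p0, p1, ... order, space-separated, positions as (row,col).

Step 1: p0:(0,2)->(1,2) | p1:(0,0)->(1,0) | p2:(1,0)->(2,0)
Step 2: p0:(1,2)->(2,2) | p1:(1,0)->(2,0) | p2:(2,0)->(2,1)
Step 3: p0:(2,2)->(2,3) | p1:(2,0)->(2,1) | p2:(2,1)->(2,2)
Step 4: p0:(2,3)->(2,4)->EXIT | p1:(2,1)->(2,2) | p2:(2,2)->(2,3)
Step 5: p0:escaped | p1:(2,2)->(2,3) | p2:(2,3)->(2,4)->EXIT
Step 6: p0:escaped | p1:(2,3)->(2,4)->EXIT | p2:escaped

ESCAPED ESCAPED ESCAPED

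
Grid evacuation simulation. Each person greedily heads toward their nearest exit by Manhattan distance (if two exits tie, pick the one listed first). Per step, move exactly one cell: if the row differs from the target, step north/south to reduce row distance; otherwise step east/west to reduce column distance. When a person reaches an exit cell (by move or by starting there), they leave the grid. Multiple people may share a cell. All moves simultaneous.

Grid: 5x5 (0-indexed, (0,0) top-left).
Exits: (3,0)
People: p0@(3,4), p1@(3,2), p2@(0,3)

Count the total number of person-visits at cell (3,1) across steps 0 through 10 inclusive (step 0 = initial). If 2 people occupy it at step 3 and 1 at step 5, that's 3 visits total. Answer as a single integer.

Step 0: p0@(3,4) p1@(3,2) p2@(0,3) -> at (3,1): 0 [-], cum=0
Step 1: p0@(3,3) p1@(3,1) p2@(1,3) -> at (3,1): 1 [p1], cum=1
Step 2: p0@(3,2) p1@ESC p2@(2,3) -> at (3,1): 0 [-], cum=1
Step 3: p0@(3,1) p1@ESC p2@(3,3) -> at (3,1): 1 [p0], cum=2
Step 4: p0@ESC p1@ESC p2@(3,2) -> at (3,1): 0 [-], cum=2
Step 5: p0@ESC p1@ESC p2@(3,1) -> at (3,1): 1 [p2], cum=3
Step 6: p0@ESC p1@ESC p2@ESC -> at (3,1): 0 [-], cum=3
Total visits = 3

Answer: 3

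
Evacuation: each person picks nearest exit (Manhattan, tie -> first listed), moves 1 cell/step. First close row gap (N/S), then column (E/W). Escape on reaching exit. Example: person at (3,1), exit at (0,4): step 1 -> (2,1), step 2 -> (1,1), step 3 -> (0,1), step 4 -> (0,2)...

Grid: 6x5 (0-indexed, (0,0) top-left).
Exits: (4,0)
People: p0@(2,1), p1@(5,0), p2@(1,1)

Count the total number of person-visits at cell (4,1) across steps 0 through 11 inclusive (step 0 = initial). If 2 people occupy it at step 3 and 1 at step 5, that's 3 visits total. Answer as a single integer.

Step 0: p0@(2,1) p1@(5,0) p2@(1,1) -> at (4,1): 0 [-], cum=0
Step 1: p0@(3,1) p1@ESC p2@(2,1) -> at (4,1): 0 [-], cum=0
Step 2: p0@(4,1) p1@ESC p2@(3,1) -> at (4,1): 1 [p0], cum=1
Step 3: p0@ESC p1@ESC p2@(4,1) -> at (4,1): 1 [p2], cum=2
Step 4: p0@ESC p1@ESC p2@ESC -> at (4,1): 0 [-], cum=2
Total visits = 2

Answer: 2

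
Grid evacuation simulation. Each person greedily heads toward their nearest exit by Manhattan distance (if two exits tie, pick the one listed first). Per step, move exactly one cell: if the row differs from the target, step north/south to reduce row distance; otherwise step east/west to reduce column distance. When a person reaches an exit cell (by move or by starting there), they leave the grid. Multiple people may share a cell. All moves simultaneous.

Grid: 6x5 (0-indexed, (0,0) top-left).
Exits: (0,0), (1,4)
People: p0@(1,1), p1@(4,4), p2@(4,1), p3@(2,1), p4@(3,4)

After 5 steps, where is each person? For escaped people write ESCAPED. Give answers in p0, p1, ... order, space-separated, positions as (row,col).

Step 1: p0:(1,1)->(0,1) | p1:(4,4)->(3,4) | p2:(4,1)->(3,1) | p3:(2,1)->(1,1) | p4:(3,4)->(2,4)
Step 2: p0:(0,1)->(0,0)->EXIT | p1:(3,4)->(2,4) | p2:(3,1)->(2,1) | p3:(1,1)->(0,1) | p4:(2,4)->(1,4)->EXIT
Step 3: p0:escaped | p1:(2,4)->(1,4)->EXIT | p2:(2,1)->(1,1) | p3:(0,1)->(0,0)->EXIT | p4:escaped
Step 4: p0:escaped | p1:escaped | p2:(1,1)->(0,1) | p3:escaped | p4:escaped
Step 5: p0:escaped | p1:escaped | p2:(0,1)->(0,0)->EXIT | p3:escaped | p4:escaped

ESCAPED ESCAPED ESCAPED ESCAPED ESCAPED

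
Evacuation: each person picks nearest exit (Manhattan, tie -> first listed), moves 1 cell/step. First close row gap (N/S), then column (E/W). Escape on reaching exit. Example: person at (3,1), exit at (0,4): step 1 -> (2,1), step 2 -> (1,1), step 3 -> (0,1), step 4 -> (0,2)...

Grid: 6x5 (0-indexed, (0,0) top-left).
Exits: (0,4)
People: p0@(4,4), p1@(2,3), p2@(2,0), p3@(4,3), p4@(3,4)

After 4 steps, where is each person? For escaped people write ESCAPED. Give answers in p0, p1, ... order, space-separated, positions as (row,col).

Step 1: p0:(4,4)->(3,4) | p1:(2,3)->(1,3) | p2:(2,0)->(1,0) | p3:(4,3)->(3,3) | p4:(3,4)->(2,4)
Step 2: p0:(3,4)->(2,4) | p1:(1,3)->(0,3) | p2:(1,0)->(0,0) | p3:(3,3)->(2,3) | p4:(2,4)->(1,4)
Step 3: p0:(2,4)->(1,4) | p1:(0,3)->(0,4)->EXIT | p2:(0,0)->(0,1) | p3:(2,3)->(1,3) | p4:(1,4)->(0,4)->EXIT
Step 4: p0:(1,4)->(0,4)->EXIT | p1:escaped | p2:(0,1)->(0,2) | p3:(1,3)->(0,3) | p4:escaped

ESCAPED ESCAPED (0,2) (0,3) ESCAPED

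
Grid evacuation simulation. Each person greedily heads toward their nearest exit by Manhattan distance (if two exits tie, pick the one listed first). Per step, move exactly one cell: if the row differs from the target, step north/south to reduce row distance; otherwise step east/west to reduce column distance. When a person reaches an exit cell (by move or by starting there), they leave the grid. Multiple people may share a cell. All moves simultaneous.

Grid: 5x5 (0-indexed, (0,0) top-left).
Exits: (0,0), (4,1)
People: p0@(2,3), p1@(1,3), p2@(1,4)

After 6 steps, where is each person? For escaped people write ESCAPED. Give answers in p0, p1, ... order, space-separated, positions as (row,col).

Step 1: p0:(2,3)->(3,3) | p1:(1,3)->(0,3) | p2:(1,4)->(0,4)
Step 2: p0:(3,3)->(4,3) | p1:(0,3)->(0,2) | p2:(0,4)->(0,3)
Step 3: p0:(4,3)->(4,2) | p1:(0,2)->(0,1) | p2:(0,3)->(0,2)
Step 4: p0:(4,2)->(4,1)->EXIT | p1:(0,1)->(0,0)->EXIT | p2:(0,2)->(0,1)
Step 5: p0:escaped | p1:escaped | p2:(0,1)->(0,0)->EXIT

ESCAPED ESCAPED ESCAPED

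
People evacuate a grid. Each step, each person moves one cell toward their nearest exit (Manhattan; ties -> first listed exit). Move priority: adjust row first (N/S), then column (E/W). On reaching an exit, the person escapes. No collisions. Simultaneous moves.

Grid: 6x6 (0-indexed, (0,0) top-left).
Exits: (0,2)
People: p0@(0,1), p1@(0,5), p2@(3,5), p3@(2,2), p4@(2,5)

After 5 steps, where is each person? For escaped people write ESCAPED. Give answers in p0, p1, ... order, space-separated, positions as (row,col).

Step 1: p0:(0,1)->(0,2)->EXIT | p1:(0,5)->(0,4) | p2:(3,5)->(2,5) | p3:(2,2)->(1,2) | p4:(2,5)->(1,5)
Step 2: p0:escaped | p1:(0,4)->(0,3) | p2:(2,5)->(1,5) | p3:(1,2)->(0,2)->EXIT | p4:(1,5)->(0,5)
Step 3: p0:escaped | p1:(0,3)->(0,2)->EXIT | p2:(1,5)->(0,5) | p3:escaped | p4:(0,5)->(0,4)
Step 4: p0:escaped | p1:escaped | p2:(0,5)->(0,4) | p3:escaped | p4:(0,4)->(0,3)
Step 5: p0:escaped | p1:escaped | p2:(0,4)->(0,3) | p3:escaped | p4:(0,3)->(0,2)->EXIT

ESCAPED ESCAPED (0,3) ESCAPED ESCAPED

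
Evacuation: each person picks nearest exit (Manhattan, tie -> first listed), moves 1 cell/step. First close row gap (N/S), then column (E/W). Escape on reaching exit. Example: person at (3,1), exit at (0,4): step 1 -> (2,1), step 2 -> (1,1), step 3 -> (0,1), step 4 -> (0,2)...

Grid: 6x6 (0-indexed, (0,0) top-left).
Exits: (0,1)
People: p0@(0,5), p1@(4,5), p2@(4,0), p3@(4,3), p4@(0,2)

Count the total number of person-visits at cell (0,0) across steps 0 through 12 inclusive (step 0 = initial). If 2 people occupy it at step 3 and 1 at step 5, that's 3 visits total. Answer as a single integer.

Step 0: p0@(0,5) p1@(4,5) p2@(4,0) p3@(4,3) p4@(0,2) -> at (0,0): 0 [-], cum=0
Step 1: p0@(0,4) p1@(3,5) p2@(3,0) p3@(3,3) p4@ESC -> at (0,0): 0 [-], cum=0
Step 2: p0@(0,3) p1@(2,5) p2@(2,0) p3@(2,3) p4@ESC -> at (0,0): 0 [-], cum=0
Step 3: p0@(0,2) p1@(1,5) p2@(1,0) p3@(1,3) p4@ESC -> at (0,0): 0 [-], cum=0
Step 4: p0@ESC p1@(0,5) p2@(0,0) p3@(0,3) p4@ESC -> at (0,0): 1 [p2], cum=1
Step 5: p0@ESC p1@(0,4) p2@ESC p3@(0,2) p4@ESC -> at (0,0): 0 [-], cum=1
Step 6: p0@ESC p1@(0,3) p2@ESC p3@ESC p4@ESC -> at (0,0): 0 [-], cum=1
Step 7: p0@ESC p1@(0,2) p2@ESC p3@ESC p4@ESC -> at (0,0): 0 [-], cum=1
Step 8: p0@ESC p1@ESC p2@ESC p3@ESC p4@ESC -> at (0,0): 0 [-], cum=1
Total visits = 1

Answer: 1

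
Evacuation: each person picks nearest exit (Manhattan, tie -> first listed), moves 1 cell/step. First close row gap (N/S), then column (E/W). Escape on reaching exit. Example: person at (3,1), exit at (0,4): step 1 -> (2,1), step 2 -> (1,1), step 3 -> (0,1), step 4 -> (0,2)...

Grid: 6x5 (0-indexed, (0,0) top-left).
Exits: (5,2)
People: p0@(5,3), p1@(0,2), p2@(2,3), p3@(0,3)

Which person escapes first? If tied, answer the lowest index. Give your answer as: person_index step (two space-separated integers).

Answer: 0 1

Derivation:
Step 1: p0:(5,3)->(5,2)->EXIT | p1:(0,2)->(1,2) | p2:(2,3)->(3,3) | p3:(0,3)->(1,3)
Step 2: p0:escaped | p1:(1,2)->(2,2) | p2:(3,3)->(4,3) | p3:(1,3)->(2,3)
Step 3: p0:escaped | p1:(2,2)->(3,2) | p2:(4,3)->(5,3) | p3:(2,3)->(3,3)
Step 4: p0:escaped | p1:(3,2)->(4,2) | p2:(5,3)->(5,2)->EXIT | p3:(3,3)->(4,3)
Step 5: p0:escaped | p1:(4,2)->(5,2)->EXIT | p2:escaped | p3:(4,3)->(5,3)
Step 6: p0:escaped | p1:escaped | p2:escaped | p3:(5,3)->(5,2)->EXIT
Exit steps: [1, 5, 4, 6]
First to escape: p0 at step 1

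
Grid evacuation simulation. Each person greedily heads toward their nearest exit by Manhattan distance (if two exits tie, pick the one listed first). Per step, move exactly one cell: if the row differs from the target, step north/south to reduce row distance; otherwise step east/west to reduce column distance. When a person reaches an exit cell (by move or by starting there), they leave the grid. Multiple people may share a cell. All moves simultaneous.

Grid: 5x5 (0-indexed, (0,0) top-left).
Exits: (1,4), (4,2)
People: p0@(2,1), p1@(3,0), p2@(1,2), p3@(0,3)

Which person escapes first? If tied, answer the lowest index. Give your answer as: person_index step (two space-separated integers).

Step 1: p0:(2,1)->(3,1) | p1:(3,0)->(4,0) | p2:(1,2)->(1,3) | p3:(0,3)->(1,3)
Step 2: p0:(3,1)->(4,1) | p1:(4,0)->(4,1) | p2:(1,3)->(1,4)->EXIT | p3:(1,3)->(1,4)->EXIT
Step 3: p0:(4,1)->(4,2)->EXIT | p1:(4,1)->(4,2)->EXIT | p2:escaped | p3:escaped
Exit steps: [3, 3, 2, 2]
First to escape: p2 at step 2

Answer: 2 2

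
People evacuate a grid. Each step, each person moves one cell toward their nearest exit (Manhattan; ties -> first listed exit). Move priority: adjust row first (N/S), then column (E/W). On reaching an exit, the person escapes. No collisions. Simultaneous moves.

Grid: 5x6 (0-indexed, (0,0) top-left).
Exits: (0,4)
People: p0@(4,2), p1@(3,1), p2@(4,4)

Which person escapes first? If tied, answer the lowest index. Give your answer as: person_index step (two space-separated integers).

Answer: 2 4

Derivation:
Step 1: p0:(4,2)->(3,2) | p1:(3,1)->(2,1) | p2:(4,4)->(3,4)
Step 2: p0:(3,2)->(2,2) | p1:(2,1)->(1,1) | p2:(3,4)->(2,4)
Step 3: p0:(2,2)->(1,2) | p1:(1,1)->(0,1) | p2:(2,4)->(1,4)
Step 4: p0:(1,2)->(0,2) | p1:(0,1)->(0,2) | p2:(1,4)->(0,4)->EXIT
Step 5: p0:(0,2)->(0,3) | p1:(0,2)->(0,3) | p2:escaped
Step 6: p0:(0,3)->(0,4)->EXIT | p1:(0,3)->(0,4)->EXIT | p2:escaped
Exit steps: [6, 6, 4]
First to escape: p2 at step 4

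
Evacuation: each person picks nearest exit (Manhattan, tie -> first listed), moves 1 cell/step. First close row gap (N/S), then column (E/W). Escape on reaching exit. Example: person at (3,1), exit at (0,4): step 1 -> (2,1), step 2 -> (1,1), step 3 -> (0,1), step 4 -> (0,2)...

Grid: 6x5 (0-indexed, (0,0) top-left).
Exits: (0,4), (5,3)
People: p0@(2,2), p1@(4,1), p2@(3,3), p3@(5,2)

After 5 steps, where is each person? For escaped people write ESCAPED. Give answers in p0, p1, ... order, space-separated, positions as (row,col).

Step 1: p0:(2,2)->(1,2) | p1:(4,1)->(5,1) | p2:(3,3)->(4,3) | p3:(5,2)->(5,3)->EXIT
Step 2: p0:(1,2)->(0,2) | p1:(5,1)->(5,2) | p2:(4,3)->(5,3)->EXIT | p3:escaped
Step 3: p0:(0,2)->(0,3) | p1:(5,2)->(5,3)->EXIT | p2:escaped | p3:escaped
Step 4: p0:(0,3)->(0,4)->EXIT | p1:escaped | p2:escaped | p3:escaped

ESCAPED ESCAPED ESCAPED ESCAPED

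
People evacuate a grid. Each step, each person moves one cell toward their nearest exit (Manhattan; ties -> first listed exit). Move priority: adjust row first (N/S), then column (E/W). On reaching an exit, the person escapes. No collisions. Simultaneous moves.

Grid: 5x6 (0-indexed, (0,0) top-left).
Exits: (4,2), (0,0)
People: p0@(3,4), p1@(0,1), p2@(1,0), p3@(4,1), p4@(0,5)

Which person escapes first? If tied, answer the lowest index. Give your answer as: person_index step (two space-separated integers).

Step 1: p0:(3,4)->(4,4) | p1:(0,1)->(0,0)->EXIT | p2:(1,0)->(0,0)->EXIT | p3:(4,1)->(4,2)->EXIT | p4:(0,5)->(0,4)
Step 2: p0:(4,4)->(4,3) | p1:escaped | p2:escaped | p3:escaped | p4:(0,4)->(0,3)
Step 3: p0:(4,3)->(4,2)->EXIT | p1:escaped | p2:escaped | p3:escaped | p4:(0,3)->(0,2)
Step 4: p0:escaped | p1:escaped | p2:escaped | p3:escaped | p4:(0,2)->(0,1)
Step 5: p0:escaped | p1:escaped | p2:escaped | p3:escaped | p4:(0,1)->(0,0)->EXIT
Exit steps: [3, 1, 1, 1, 5]
First to escape: p1 at step 1

Answer: 1 1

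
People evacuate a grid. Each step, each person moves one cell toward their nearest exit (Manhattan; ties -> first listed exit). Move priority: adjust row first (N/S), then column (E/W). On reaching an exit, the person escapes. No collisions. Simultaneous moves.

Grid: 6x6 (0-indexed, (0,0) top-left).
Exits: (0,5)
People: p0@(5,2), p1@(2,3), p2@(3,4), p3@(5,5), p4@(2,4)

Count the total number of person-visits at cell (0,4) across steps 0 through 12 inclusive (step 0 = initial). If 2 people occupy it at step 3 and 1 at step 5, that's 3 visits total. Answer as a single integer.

Step 0: p0@(5,2) p1@(2,3) p2@(3,4) p3@(5,5) p4@(2,4) -> at (0,4): 0 [-], cum=0
Step 1: p0@(4,2) p1@(1,3) p2@(2,4) p3@(4,5) p4@(1,4) -> at (0,4): 0 [-], cum=0
Step 2: p0@(3,2) p1@(0,3) p2@(1,4) p3@(3,5) p4@(0,4) -> at (0,4): 1 [p4], cum=1
Step 3: p0@(2,2) p1@(0,4) p2@(0,4) p3@(2,5) p4@ESC -> at (0,4): 2 [p1,p2], cum=3
Step 4: p0@(1,2) p1@ESC p2@ESC p3@(1,5) p4@ESC -> at (0,4): 0 [-], cum=3
Step 5: p0@(0,2) p1@ESC p2@ESC p3@ESC p4@ESC -> at (0,4): 0 [-], cum=3
Step 6: p0@(0,3) p1@ESC p2@ESC p3@ESC p4@ESC -> at (0,4): 0 [-], cum=3
Step 7: p0@(0,4) p1@ESC p2@ESC p3@ESC p4@ESC -> at (0,4): 1 [p0], cum=4
Step 8: p0@ESC p1@ESC p2@ESC p3@ESC p4@ESC -> at (0,4): 0 [-], cum=4
Total visits = 4

Answer: 4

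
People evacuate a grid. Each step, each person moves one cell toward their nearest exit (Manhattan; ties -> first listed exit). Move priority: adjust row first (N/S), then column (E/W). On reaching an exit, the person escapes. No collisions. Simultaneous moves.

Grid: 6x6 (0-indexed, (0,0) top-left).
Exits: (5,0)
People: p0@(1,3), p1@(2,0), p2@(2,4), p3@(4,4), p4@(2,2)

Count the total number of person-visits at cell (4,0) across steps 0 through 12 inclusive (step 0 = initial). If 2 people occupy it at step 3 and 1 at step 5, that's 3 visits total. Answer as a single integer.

Answer: 1

Derivation:
Step 0: p0@(1,3) p1@(2,0) p2@(2,4) p3@(4,4) p4@(2,2) -> at (4,0): 0 [-], cum=0
Step 1: p0@(2,3) p1@(3,0) p2@(3,4) p3@(5,4) p4@(3,2) -> at (4,0): 0 [-], cum=0
Step 2: p0@(3,3) p1@(4,0) p2@(4,4) p3@(5,3) p4@(4,2) -> at (4,0): 1 [p1], cum=1
Step 3: p0@(4,3) p1@ESC p2@(5,4) p3@(5,2) p4@(5,2) -> at (4,0): 0 [-], cum=1
Step 4: p0@(5,3) p1@ESC p2@(5,3) p3@(5,1) p4@(5,1) -> at (4,0): 0 [-], cum=1
Step 5: p0@(5,2) p1@ESC p2@(5,2) p3@ESC p4@ESC -> at (4,0): 0 [-], cum=1
Step 6: p0@(5,1) p1@ESC p2@(5,1) p3@ESC p4@ESC -> at (4,0): 0 [-], cum=1
Step 7: p0@ESC p1@ESC p2@ESC p3@ESC p4@ESC -> at (4,0): 0 [-], cum=1
Total visits = 1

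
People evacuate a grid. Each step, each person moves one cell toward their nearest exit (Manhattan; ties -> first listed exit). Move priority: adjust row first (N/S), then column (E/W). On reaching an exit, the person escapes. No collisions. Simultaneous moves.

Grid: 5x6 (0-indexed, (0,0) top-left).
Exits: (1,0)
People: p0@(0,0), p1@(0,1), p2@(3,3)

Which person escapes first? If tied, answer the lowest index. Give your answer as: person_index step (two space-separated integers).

Answer: 0 1

Derivation:
Step 1: p0:(0,0)->(1,0)->EXIT | p1:(0,1)->(1,1) | p2:(3,3)->(2,3)
Step 2: p0:escaped | p1:(1,1)->(1,0)->EXIT | p2:(2,3)->(1,3)
Step 3: p0:escaped | p1:escaped | p2:(1,3)->(1,2)
Step 4: p0:escaped | p1:escaped | p2:(1,2)->(1,1)
Step 5: p0:escaped | p1:escaped | p2:(1,1)->(1,0)->EXIT
Exit steps: [1, 2, 5]
First to escape: p0 at step 1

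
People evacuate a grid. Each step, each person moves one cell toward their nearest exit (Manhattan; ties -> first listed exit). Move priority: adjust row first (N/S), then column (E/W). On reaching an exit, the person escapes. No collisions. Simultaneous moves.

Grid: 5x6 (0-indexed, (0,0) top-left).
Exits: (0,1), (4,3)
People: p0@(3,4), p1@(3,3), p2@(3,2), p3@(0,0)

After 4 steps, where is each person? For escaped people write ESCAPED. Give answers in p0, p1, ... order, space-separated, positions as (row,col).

Step 1: p0:(3,4)->(4,4) | p1:(3,3)->(4,3)->EXIT | p2:(3,2)->(4,2) | p3:(0,0)->(0,1)->EXIT
Step 2: p0:(4,4)->(4,3)->EXIT | p1:escaped | p2:(4,2)->(4,3)->EXIT | p3:escaped

ESCAPED ESCAPED ESCAPED ESCAPED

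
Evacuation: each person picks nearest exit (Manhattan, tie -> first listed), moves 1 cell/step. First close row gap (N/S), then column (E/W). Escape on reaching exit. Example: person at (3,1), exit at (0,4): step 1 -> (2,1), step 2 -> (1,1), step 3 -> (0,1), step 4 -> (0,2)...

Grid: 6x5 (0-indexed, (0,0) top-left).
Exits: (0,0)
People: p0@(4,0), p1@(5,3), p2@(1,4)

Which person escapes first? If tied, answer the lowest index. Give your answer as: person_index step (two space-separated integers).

Step 1: p0:(4,0)->(3,0) | p1:(5,3)->(4,3) | p2:(1,4)->(0,4)
Step 2: p0:(3,0)->(2,0) | p1:(4,3)->(3,3) | p2:(0,4)->(0,3)
Step 3: p0:(2,0)->(1,0) | p1:(3,3)->(2,3) | p2:(0,3)->(0,2)
Step 4: p0:(1,0)->(0,0)->EXIT | p1:(2,3)->(1,3) | p2:(0,2)->(0,1)
Step 5: p0:escaped | p1:(1,3)->(0,3) | p2:(0,1)->(0,0)->EXIT
Step 6: p0:escaped | p1:(0,3)->(0,2) | p2:escaped
Step 7: p0:escaped | p1:(0,2)->(0,1) | p2:escaped
Step 8: p0:escaped | p1:(0,1)->(0,0)->EXIT | p2:escaped
Exit steps: [4, 8, 5]
First to escape: p0 at step 4

Answer: 0 4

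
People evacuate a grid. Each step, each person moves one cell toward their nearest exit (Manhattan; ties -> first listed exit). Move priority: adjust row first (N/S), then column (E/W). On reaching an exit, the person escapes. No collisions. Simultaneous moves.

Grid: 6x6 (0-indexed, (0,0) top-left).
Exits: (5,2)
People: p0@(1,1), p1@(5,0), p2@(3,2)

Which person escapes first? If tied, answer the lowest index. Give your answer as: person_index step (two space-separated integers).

Step 1: p0:(1,1)->(2,1) | p1:(5,0)->(5,1) | p2:(3,2)->(4,2)
Step 2: p0:(2,1)->(3,1) | p1:(5,1)->(5,2)->EXIT | p2:(4,2)->(5,2)->EXIT
Step 3: p0:(3,1)->(4,1) | p1:escaped | p2:escaped
Step 4: p0:(4,1)->(5,1) | p1:escaped | p2:escaped
Step 5: p0:(5,1)->(5,2)->EXIT | p1:escaped | p2:escaped
Exit steps: [5, 2, 2]
First to escape: p1 at step 2

Answer: 1 2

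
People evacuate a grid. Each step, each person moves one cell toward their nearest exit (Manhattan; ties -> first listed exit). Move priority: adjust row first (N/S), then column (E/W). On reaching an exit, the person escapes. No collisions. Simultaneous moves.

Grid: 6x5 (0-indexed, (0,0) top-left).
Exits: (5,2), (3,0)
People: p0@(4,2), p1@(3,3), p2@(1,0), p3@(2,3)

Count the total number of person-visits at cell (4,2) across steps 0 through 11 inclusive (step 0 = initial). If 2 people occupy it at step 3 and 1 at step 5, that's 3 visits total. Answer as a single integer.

Step 0: p0@(4,2) p1@(3,3) p2@(1,0) p3@(2,3) -> at (4,2): 1 [p0], cum=1
Step 1: p0@ESC p1@(4,3) p2@(2,0) p3@(3,3) -> at (4,2): 0 [-], cum=1
Step 2: p0@ESC p1@(5,3) p2@ESC p3@(4,3) -> at (4,2): 0 [-], cum=1
Step 3: p0@ESC p1@ESC p2@ESC p3@(5,3) -> at (4,2): 0 [-], cum=1
Step 4: p0@ESC p1@ESC p2@ESC p3@ESC -> at (4,2): 0 [-], cum=1
Total visits = 1

Answer: 1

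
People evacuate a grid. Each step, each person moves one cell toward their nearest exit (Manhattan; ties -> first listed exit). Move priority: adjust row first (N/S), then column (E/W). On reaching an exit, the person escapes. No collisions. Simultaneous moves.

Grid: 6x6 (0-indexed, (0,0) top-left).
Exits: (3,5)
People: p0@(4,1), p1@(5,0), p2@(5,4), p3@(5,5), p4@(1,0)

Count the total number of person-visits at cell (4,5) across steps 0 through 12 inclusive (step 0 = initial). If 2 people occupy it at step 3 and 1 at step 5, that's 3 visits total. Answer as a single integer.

Answer: 1

Derivation:
Step 0: p0@(4,1) p1@(5,0) p2@(5,4) p3@(5,5) p4@(1,0) -> at (4,5): 0 [-], cum=0
Step 1: p0@(3,1) p1@(4,0) p2@(4,4) p3@(4,5) p4@(2,0) -> at (4,5): 1 [p3], cum=1
Step 2: p0@(3,2) p1@(3,0) p2@(3,4) p3@ESC p4@(3,0) -> at (4,5): 0 [-], cum=1
Step 3: p0@(3,3) p1@(3,1) p2@ESC p3@ESC p4@(3,1) -> at (4,5): 0 [-], cum=1
Step 4: p0@(3,4) p1@(3,2) p2@ESC p3@ESC p4@(3,2) -> at (4,5): 0 [-], cum=1
Step 5: p0@ESC p1@(3,3) p2@ESC p3@ESC p4@(3,3) -> at (4,5): 0 [-], cum=1
Step 6: p0@ESC p1@(3,4) p2@ESC p3@ESC p4@(3,4) -> at (4,5): 0 [-], cum=1
Step 7: p0@ESC p1@ESC p2@ESC p3@ESC p4@ESC -> at (4,5): 0 [-], cum=1
Total visits = 1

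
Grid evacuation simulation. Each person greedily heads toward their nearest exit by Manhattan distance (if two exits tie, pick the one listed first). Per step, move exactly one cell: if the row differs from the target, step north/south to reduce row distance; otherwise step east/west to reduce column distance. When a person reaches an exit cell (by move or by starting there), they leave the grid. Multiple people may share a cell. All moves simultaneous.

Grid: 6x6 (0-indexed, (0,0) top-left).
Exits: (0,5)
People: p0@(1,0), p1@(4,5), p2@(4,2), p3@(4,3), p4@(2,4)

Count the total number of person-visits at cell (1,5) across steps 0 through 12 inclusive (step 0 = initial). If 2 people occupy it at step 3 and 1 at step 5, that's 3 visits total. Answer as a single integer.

Answer: 1

Derivation:
Step 0: p0@(1,0) p1@(4,5) p2@(4,2) p3@(4,3) p4@(2,4) -> at (1,5): 0 [-], cum=0
Step 1: p0@(0,0) p1@(3,5) p2@(3,2) p3@(3,3) p4@(1,4) -> at (1,5): 0 [-], cum=0
Step 2: p0@(0,1) p1@(2,5) p2@(2,2) p3@(2,3) p4@(0,4) -> at (1,5): 0 [-], cum=0
Step 3: p0@(0,2) p1@(1,5) p2@(1,2) p3@(1,3) p4@ESC -> at (1,5): 1 [p1], cum=1
Step 4: p0@(0,3) p1@ESC p2@(0,2) p3@(0,3) p4@ESC -> at (1,5): 0 [-], cum=1
Step 5: p0@(0,4) p1@ESC p2@(0,3) p3@(0,4) p4@ESC -> at (1,5): 0 [-], cum=1
Step 6: p0@ESC p1@ESC p2@(0,4) p3@ESC p4@ESC -> at (1,5): 0 [-], cum=1
Step 7: p0@ESC p1@ESC p2@ESC p3@ESC p4@ESC -> at (1,5): 0 [-], cum=1
Total visits = 1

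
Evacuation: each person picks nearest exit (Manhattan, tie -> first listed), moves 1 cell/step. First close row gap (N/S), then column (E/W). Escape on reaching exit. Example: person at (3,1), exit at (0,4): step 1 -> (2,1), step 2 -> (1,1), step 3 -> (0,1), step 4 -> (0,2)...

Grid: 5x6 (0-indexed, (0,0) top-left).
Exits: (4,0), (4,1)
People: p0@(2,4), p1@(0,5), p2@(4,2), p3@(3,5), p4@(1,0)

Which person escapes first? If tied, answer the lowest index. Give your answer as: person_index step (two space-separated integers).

Answer: 2 1

Derivation:
Step 1: p0:(2,4)->(3,4) | p1:(0,5)->(1,5) | p2:(4,2)->(4,1)->EXIT | p3:(3,5)->(4,5) | p4:(1,0)->(2,0)
Step 2: p0:(3,4)->(4,4) | p1:(1,5)->(2,5) | p2:escaped | p3:(4,5)->(4,4) | p4:(2,0)->(3,0)
Step 3: p0:(4,4)->(4,3) | p1:(2,5)->(3,5) | p2:escaped | p3:(4,4)->(4,3) | p4:(3,0)->(4,0)->EXIT
Step 4: p0:(4,3)->(4,2) | p1:(3,5)->(4,5) | p2:escaped | p3:(4,3)->(4,2) | p4:escaped
Step 5: p0:(4,2)->(4,1)->EXIT | p1:(4,5)->(4,4) | p2:escaped | p3:(4,2)->(4,1)->EXIT | p4:escaped
Step 6: p0:escaped | p1:(4,4)->(4,3) | p2:escaped | p3:escaped | p4:escaped
Step 7: p0:escaped | p1:(4,3)->(4,2) | p2:escaped | p3:escaped | p4:escaped
Step 8: p0:escaped | p1:(4,2)->(4,1)->EXIT | p2:escaped | p3:escaped | p4:escaped
Exit steps: [5, 8, 1, 5, 3]
First to escape: p2 at step 1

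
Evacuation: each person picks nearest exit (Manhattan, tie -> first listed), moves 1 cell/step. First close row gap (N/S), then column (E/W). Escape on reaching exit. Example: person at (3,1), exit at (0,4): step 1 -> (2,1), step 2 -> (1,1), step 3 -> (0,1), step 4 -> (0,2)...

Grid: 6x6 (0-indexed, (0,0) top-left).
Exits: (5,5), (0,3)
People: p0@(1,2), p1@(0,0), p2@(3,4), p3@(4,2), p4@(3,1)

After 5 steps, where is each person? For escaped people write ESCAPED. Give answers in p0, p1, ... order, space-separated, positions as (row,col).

Step 1: p0:(1,2)->(0,2) | p1:(0,0)->(0,1) | p2:(3,4)->(4,4) | p3:(4,2)->(5,2) | p4:(3,1)->(2,1)
Step 2: p0:(0,2)->(0,3)->EXIT | p1:(0,1)->(0,2) | p2:(4,4)->(5,4) | p3:(5,2)->(5,3) | p4:(2,1)->(1,1)
Step 3: p0:escaped | p1:(0,2)->(0,3)->EXIT | p2:(5,4)->(5,5)->EXIT | p3:(5,3)->(5,4) | p4:(1,1)->(0,1)
Step 4: p0:escaped | p1:escaped | p2:escaped | p3:(5,4)->(5,5)->EXIT | p4:(0,1)->(0,2)
Step 5: p0:escaped | p1:escaped | p2:escaped | p3:escaped | p4:(0,2)->(0,3)->EXIT

ESCAPED ESCAPED ESCAPED ESCAPED ESCAPED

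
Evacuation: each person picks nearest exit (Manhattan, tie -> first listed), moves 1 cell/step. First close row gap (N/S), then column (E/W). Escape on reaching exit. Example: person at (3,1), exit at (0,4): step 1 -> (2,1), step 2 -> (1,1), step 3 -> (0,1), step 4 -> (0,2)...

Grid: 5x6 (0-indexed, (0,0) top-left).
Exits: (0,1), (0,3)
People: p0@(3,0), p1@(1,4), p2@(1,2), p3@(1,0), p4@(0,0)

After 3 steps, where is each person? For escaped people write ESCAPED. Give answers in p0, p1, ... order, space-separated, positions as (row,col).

Step 1: p0:(3,0)->(2,0) | p1:(1,4)->(0,4) | p2:(1,2)->(0,2) | p3:(1,0)->(0,0) | p4:(0,0)->(0,1)->EXIT
Step 2: p0:(2,0)->(1,0) | p1:(0,4)->(0,3)->EXIT | p2:(0,2)->(0,1)->EXIT | p3:(0,0)->(0,1)->EXIT | p4:escaped
Step 3: p0:(1,0)->(0,0) | p1:escaped | p2:escaped | p3:escaped | p4:escaped

(0,0) ESCAPED ESCAPED ESCAPED ESCAPED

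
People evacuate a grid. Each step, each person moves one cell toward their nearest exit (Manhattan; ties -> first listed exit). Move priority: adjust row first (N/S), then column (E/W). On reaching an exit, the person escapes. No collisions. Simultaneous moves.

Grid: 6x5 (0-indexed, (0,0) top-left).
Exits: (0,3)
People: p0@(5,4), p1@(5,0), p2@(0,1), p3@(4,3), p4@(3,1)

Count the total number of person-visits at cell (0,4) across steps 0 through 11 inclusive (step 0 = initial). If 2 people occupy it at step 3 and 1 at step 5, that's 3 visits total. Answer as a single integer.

Answer: 1

Derivation:
Step 0: p0@(5,4) p1@(5,0) p2@(0,1) p3@(4,3) p4@(3,1) -> at (0,4): 0 [-], cum=0
Step 1: p0@(4,4) p1@(4,0) p2@(0,2) p3@(3,3) p4@(2,1) -> at (0,4): 0 [-], cum=0
Step 2: p0@(3,4) p1@(3,0) p2@ESC p3@(2,3) p4@(1,1) -> at (0,4): 0 [-], cum=0
Step 3: p0@(2,4) p1@(2,0) p2@ESC p3@(1,3) p4@(0,1) -> at (0,4): 0 [-], cum=0
Step 4: p0@(1,4) p1@(1,0) p2@ESC p3@ESC p4@(0,2) -> at (0,4): 0 [-], cum=0
Step 5: p0@(0,4) p1@(0,0) p2@ESC p3@ESC p4@ESC -> at (0,4): 1 [p0], cum=1
Step 6: p0@ESC p1@(0,1) p2@ESC p3@ESC p4@ESC -> at (0,4): 0 [-], cum=1
Step 7: p0@ESC p1@(0,2) p2@ESC p3@ESC p4@ESC -> at (0,4): 0 [-], cum=1
Step 8: p0@ESC p1@ESC p2@ESC p3@ESC p4@ESC -> at (0,4): 0 [-], cum=1
Total visits = 1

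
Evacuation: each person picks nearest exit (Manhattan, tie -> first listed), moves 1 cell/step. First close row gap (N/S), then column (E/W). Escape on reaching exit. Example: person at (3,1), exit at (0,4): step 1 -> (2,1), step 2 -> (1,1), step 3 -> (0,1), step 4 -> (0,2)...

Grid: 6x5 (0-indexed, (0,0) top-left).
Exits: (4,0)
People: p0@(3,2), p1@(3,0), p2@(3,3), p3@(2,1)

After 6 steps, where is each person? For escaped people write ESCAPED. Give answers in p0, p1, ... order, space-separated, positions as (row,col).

Step 1: p0:(3,2)->(4,2) | p1:(3,0)->(4,0)->EXIT | p2:(3,3)->(4,3) | p3:(2,1)->(3,1)
Step 2: p0:(4,2)->(4,1) | p1:escaped | p2:(4,3)->(4,2) | p3:(3,1)->(4,1)
Step 3: p0:(4,1)->(4,0)->EXIT | p1:escaped | p2:(4,2)->(4,1) | p3:(4,1)->(4,0)->EXIT
Step 4: p0:escaped | p1:escaped | p2:(4,1)->(4,0)->EXIT | p3:escaped

ESCAPED ESCAPED ESCAPED ESCAPED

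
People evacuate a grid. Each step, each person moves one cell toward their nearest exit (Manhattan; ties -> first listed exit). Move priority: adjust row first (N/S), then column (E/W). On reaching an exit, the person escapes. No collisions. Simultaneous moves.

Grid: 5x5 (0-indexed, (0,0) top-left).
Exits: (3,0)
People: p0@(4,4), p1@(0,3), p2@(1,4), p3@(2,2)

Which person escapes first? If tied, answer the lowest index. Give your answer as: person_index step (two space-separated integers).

Answer: 3 3

Derivation:
Step 1: p0:(4,4)->(3,4) | p1:(0,3)->(1,3) | p2:(1,4)->(2,4) | p3:(2,2)->(3,2)
Step 2: p0:(3,4)->(3,3) | p1:(1,3)->(2,3) | p2:(2,4)->(3,4) | p3:(3,2)->(3,1)
Step 3: p0:(3,3)->(3,2) | p1:(2,3)->(3,3) | p2:(3,4)->(3,3) | p3:(3,1)->(3,0)->EXIT
Step 4: p0:(3,2)->(3,1) | p1:(3,3)->(3,2) | p2:(3,3)->(3,2) | p3:escaped
Step 5: p0:(3,1)->(3,0)->EXIT | p1:(3,2)->(3,1) | p2:(3,2)->(3,1) | p3:escaped
Step 6: p0:escaped | p1:(3,1)->(3,0)->EXIT | p2:(3,1)->(3,0)->EXIT | p3:escaped
Exit steps: [5, 6, 6, 3]
First to escape: p3 at step 3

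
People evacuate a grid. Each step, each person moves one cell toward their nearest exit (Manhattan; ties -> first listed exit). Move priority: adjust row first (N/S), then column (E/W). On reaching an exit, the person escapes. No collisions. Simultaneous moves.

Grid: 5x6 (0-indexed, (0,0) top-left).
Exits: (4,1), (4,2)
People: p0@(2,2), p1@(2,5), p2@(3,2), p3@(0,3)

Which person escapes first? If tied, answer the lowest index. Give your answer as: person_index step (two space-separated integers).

Step 1: p0:(2,2)->(3,2) | p1:(2,5)->(3,5) | p2:(3,2)->(4,2)->EXIT | p3:(0,3)->(1,3)
Step 2: p0:(3,2)->(4,2)->EXIT | p1:(3,5)->(4,5) | p2:escaped | p3:(1,3)->(2,3)
Step 3: p0:escaped | p1:(4,5)->(4,4) | p2:escaped | p3:(2,3)->(3,3)
Step 4: p0:escaped | p1:(4,4)->(4,3) | p2:escaped | p3:(3,3)->(4,3)
Step 5: p0:escaped | p1:(4,3)->(4,2)->EXIT | p2:escaped | p3:(4,3)->(4,2)->EXIT
Exit steps: [2, 5, 1, 5]
First to escape: p2 at step 1

Answer: 2 1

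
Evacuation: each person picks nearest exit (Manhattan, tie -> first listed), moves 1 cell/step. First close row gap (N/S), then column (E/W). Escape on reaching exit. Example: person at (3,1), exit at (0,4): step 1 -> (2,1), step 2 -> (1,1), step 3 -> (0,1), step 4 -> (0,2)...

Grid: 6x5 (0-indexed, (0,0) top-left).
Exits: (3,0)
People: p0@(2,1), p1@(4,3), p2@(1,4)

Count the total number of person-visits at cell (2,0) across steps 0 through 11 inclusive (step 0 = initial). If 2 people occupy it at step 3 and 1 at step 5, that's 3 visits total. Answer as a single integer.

Answer: 0

Derivation:
Step 0: p0@(2,1) p1@(4,3) p2@(1,4) -> at (2,0): 0 [-], cum=0
Step 1: p0@(3,1) p1@(3,3) p2@(2,4) -> at (2,0): 0 [-], cum=0
Step 2: p0@ESC p1@(3,2) p2@(3,4) -> at (2,0): 0 [-], cum=0
Step 3: p0@ESC p1@(3,1) p2@(3,3) -> at (2,0): 0 [-], cum=0
Step 4: p0@ESC p1@ESC p2@(3,2) -> at (2,0): 0 [-], cum=0
Step 5: p0@ESC p1@ESC p2@(3,1) -> at (2,0): 0 [-], cum=0
Step 6: p0@ESC p1@ESC p2@ESC -> at (2,0): 0 [-], cum=0
Total visits = 0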